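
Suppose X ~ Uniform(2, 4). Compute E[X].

For X ~ Uniform(2, 4), the expected value is:
E[X] = 3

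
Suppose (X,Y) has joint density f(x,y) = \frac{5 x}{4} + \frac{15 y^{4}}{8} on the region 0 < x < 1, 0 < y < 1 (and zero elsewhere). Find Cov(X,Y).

E[XY] = ∫∫ xy × f(x,y) dx dy = \frac{35}{96}
E[X] = \frac{29}{48}
E[Y] = \frac{5}{8}
Cov(X,Y) = E[XY] - E[X]E[Y] = - \frac{5}{384}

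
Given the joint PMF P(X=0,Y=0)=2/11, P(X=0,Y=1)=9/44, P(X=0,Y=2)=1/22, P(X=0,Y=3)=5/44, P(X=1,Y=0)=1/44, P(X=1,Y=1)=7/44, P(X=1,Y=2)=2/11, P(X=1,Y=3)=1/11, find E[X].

First find marginal of X:
P(X=0) = 6/11
P(X=1) = 5/11
E[X] = 0 × 6/11 + 1 × 5/11 = 5/11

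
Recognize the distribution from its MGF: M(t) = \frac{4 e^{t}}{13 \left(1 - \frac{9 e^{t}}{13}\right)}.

The MGF M(t) = \frac{4 e^{t}}{13 \left(1 - \frac{9 e^{t}}{13}\right)} is the standard form for the Geometric distribution.
Comparing with the known MGF formula identifies: Geometric(p=4/13), X = trial number of first success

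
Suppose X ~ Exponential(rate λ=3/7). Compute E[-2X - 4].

For X ~ Exponential(rate λ=3/7):
E[X] = \frac{7}{3}
E[-2X - 4] = -2 × E[X] - 4 = - \frac{26}{3}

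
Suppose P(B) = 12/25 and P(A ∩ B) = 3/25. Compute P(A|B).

P(A|B) = P(A ∩ B) / P(B)
= (3/25) / (12/25)
= 1/4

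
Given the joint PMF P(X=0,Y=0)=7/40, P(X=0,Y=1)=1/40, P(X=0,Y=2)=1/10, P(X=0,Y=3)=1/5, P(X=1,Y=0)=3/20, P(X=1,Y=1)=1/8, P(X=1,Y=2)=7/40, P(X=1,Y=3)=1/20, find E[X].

First find marginal of X:
P(X=0) = 1/2
P(X=1) = 1/2
E[X] = 0 × 1/2 + 1 × 1/2 = 1/2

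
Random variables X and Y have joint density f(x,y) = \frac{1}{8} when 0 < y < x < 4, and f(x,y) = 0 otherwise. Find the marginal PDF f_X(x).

f_X(x) = ∫_0^x \frac{1}{8} dy = \frac{x}{8}
for 0 < x < 4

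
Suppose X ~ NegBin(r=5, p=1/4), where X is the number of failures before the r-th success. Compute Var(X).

For X ~ NegBin(r=5, p=1/4), where X is the number of failures before the r-th success:
Var(X) = 60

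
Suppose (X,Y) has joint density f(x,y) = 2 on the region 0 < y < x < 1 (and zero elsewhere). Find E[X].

f_X(x) = ∫_0^x 2 dy = 2 x
E[X] = ∫_0^1 x × (2 x) dx = \frac{2}{3}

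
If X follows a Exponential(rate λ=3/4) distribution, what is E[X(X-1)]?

E[X(X-1)] = E[X² - X] = E[X²] - E[X]
E[X] = \frac{4}{3}
E[X²] = Var(X) + (E[X])² = \frac{16}{9} + (\frac{4}{3})² = \frac{32}{9}
E[X(X-1)] = \frac{32}{9} - \frac{4}{3} = \frac{20}{9}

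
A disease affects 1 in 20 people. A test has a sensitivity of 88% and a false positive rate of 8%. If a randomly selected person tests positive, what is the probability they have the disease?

Let D = the rare event, + = positive/flagged.
P(D) = 1/20
P(+|D) = 88/100 = 22/25
P(+|D') = 8/100 = 2/25
P(+) = P(+|D)P(D) + P(+|D')P(D')
     = \frac{22}{25} × \frac{1}{20} + \frac{2}{25} × \frac{19}{20}
     = \frac{3}{25}
P(D|+) = P(+|D)P(D)/P(+) = \frac{11}{30}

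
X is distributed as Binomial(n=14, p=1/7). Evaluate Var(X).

For X ~ Binomial(n=14, p=1/7):
Var(X) = \frac{12}{7}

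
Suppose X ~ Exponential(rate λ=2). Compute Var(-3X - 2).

For X ~ Exponential(rate λ=2):
Var(X) = \frac{1}{4}
Var(-3X - 2) = (-3)² × Var(X) = 9 × \frac{1}{4} = \frac{9}{4}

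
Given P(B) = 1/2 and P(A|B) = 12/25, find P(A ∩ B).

By definition, P(A|B) = P(A ∩ B) / P(B)
So P(A ∩ B) = P(A|B) × P(B)
= 12/25 × 1/2
= 6/25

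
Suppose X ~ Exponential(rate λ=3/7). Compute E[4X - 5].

For X ~ Exponential(rate λ=3/7):
E[X] = \frac{7}{3}
E[4X - 5] = 4 × E[X] - 5 = \frac{13}{3}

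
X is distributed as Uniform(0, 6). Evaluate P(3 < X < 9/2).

P(3 < X < 9/2) = ∫_{3}^{9/2} f(x) dx
where f(x) = \frac{1}{6}
= \frac{1}{4}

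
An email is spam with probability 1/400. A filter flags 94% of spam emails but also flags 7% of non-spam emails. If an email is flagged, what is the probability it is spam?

Let D = the rare event, + = positive/flagged.
P(D) = 1/400
P(+|D) = 94/100 = 47/50
P(+|D') = 7/100
P(+) = P(+|D)P(D) + P(+|D')P(D')
     = \frac{47}{50} × \frac{1}{400} + \frac{7}{100} × \frac{399}{400}
     = \frac{2887}{40000}
P(D|+) = P(+|D)P(D)/P(+) = \frac{94}{2887}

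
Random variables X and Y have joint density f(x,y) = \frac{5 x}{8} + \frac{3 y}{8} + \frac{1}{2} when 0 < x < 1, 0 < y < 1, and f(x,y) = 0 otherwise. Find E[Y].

E[Y] = ∫_0^1 ∫_0^1 y × f(x,y) dx dy
= \frac{17}{32}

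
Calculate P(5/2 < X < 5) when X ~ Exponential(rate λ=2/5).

P(5/2 < X < 5) = ∫_{5/2}^{5} f(x) dx
where f(x) = \frac{2 e^{- \frac{2 x}{5}}}{5}
= - \frac{1 - e}{e^{2}}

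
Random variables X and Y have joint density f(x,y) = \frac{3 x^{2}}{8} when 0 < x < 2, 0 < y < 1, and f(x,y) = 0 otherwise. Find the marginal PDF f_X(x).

f_X(x) = ∫_0^1 f(x,y) dy
= ∫_0^1 \frac{3 x^{2}}{8} dy
= \frac{3 x^{2}}{8} for 0 < x < 2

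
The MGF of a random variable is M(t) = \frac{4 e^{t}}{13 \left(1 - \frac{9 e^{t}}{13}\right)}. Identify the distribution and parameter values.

The MGF M(t) = \frac{4 e^{t}}{13 \left(1 - \frac{9 e^{t}}{13}\right)} is the standard form for the Geometric distribution.
Comparing with the known MGF formula identifies: Geometric(p=4/13), X = trial number of first success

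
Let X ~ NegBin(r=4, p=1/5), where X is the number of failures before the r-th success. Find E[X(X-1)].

E[X(X-1)] = E[X² - X] = E[X²] - E[X]
E[X] = 16
E[X²] = Var(X) + (E[X])² = 80 + (16)² = 336
E[X(X-1)] = 336 - 16 = 320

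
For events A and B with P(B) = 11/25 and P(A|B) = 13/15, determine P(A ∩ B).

By definition, P(A|B) = P(A ∩ B) / P(B)
So P(A ∩ B) = P(A|B) × P(B)
= 13/15 × 11/25
= 143/375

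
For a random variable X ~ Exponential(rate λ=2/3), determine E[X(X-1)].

E[X(X-1)] = E[X² - X] = E[X²] - E[X]
E[X] = \frac{3}{2}
E[X²] = Var(X) + (E[X])² = \frac{9}{4} + (\frac{3}{2})² = \frac{9}{2}
E[X(X-1)] = \frac{9}{2} - \frac{3}{2} = 3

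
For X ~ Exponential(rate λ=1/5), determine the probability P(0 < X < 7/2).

P(0 < X < 7/2) = ∫_{0}^{7/2} f(x) dx
where f(x) = \frac{e^{- \frac{x}{5}}}{5}
= 1 - e^{- \frac{7}{10}}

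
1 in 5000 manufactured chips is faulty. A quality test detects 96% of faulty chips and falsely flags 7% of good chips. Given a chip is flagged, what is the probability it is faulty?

Let D = the rare event, + = positive/flagged.
P(D) = 1/5000
P(+|D) = 96/100 = 24/25
P(+|D') = 7/100
P(+) = P(+|D)P(D) + P(+|D')P(D')
     = \frac{24}{25} × \frac{1}{5000} + \frac{7}{100} × \frac{4999}{5000}
     = \frac{35089}{500000}
P(D|+) = P(+|D)P(D)/P(+) = \frac{96}{35089}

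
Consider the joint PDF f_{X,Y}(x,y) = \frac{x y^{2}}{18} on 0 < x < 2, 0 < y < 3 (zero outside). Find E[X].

f_X(x) = ∫_0^3 \frac{x y^{2}}{18} dy = \frac{x}{2}
E[X] = ∫_0^2 x × (\frac{x}{2}) dx = \frac{4}{3}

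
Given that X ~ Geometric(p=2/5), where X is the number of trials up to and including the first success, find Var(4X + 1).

For X ~ Geometric(p=2/5), where X is the number of trials up to and including the first success:
Var(X) = \frac{15}{4}
Var(4X + 1) = (4)² × Var(X) = 16 × \frac{15}{4} = 60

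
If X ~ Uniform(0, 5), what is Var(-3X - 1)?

For X ~ Uniform(0, 5):
Var(X) = \frac{25}{12}
Var(-3X - 1) = (-3)² × Var(X) = 9 × \frac{25}{12} = \frac{75}{4}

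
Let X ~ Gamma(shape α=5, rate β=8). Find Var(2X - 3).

For X ~ Gamma(shape α=5, rate β=8):
Var(X) = \frac{5}{64}
Var(2X - 3) = (2)² × Var(X) = 4 × \frac{5}{64} = \frac{5}{16}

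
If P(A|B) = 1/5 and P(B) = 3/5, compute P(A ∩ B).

By definition, P(A|B) = P(A ∩ B) / P(B)
So P(A ∩ B) = P(A|B) × P(B)
= 1/5 × 3/5
= 3/25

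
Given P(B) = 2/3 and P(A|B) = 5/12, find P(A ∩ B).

By definition, P(A|B) = P(A ∩ B) / P(B)
So P(A ∩ B) = P(A|B) × P(B)
= 5/12 × 2/3
= 5/18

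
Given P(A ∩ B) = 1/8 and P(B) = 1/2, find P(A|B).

P(A|B) = P(A ∩ B) / P(B)
= (1/8) / (1/2)
= 1/4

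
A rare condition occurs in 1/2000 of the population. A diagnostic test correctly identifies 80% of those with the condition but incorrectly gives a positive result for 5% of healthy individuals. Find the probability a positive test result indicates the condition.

Let D = the rare event, + = positive/flagged.
P(D) = 1/2000
P(+|D) = 80/100 = 4/5
P(+|D') = 5/100 = 1/20
P(+) = P(+|D)P(D) + P(+|D')P(D')
     = \frac{4}{5} × \frac{1}{2000} + \frac{1}{20} × \frac{1999}{2000}
     = \frac{403}{8000}
P(D|+) = P(+|D)P(D)/P(+) = \frac{16}{2015}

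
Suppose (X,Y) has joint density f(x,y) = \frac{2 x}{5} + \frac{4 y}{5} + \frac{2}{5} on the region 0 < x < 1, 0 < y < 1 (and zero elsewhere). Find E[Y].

E[Y] = ∫_0^1 ∫_0^1 y × f(x,y) dx dy
= \frac{17}{30}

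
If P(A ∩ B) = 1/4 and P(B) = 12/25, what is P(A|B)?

P(A|B) = P(A ∩ B) / P(B)
= (1/4) / (12/25)
= 25/48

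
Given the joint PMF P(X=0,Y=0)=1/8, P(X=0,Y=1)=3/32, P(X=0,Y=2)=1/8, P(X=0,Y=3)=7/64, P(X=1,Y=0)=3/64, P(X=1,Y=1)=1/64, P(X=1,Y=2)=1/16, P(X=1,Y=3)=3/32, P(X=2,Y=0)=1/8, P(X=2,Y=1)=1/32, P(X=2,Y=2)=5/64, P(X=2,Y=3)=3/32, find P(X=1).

P(X=1) = P(X=1,Y=0) + P(X=1,Y=1) + P(X=1,Y=2) + P(X=1,Y=3)
= 3/64 + 1/64 + 1/16 + 3/32
= 7/32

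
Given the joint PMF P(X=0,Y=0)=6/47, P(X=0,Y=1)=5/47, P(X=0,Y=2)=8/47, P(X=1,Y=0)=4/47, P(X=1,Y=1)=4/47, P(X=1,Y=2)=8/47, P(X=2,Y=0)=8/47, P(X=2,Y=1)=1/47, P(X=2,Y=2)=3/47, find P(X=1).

P(X=1) = P(X=1,Y=0) + P(X=1,Y=1) + P(X=1,Y=2)
= 4/47 + 4/47 + 8/47
= 16/47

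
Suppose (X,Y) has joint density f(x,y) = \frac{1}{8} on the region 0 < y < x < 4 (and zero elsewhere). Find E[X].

f_X(x) = ∫_0^x \frac{1}{8} dy = \frac{x}{8}
E[X] = ∫_0^4 x × (\frac{x}{8}) dx = \frac{8}{3}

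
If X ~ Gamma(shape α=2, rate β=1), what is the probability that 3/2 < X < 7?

P(3/2 < X < 7) = ∫_{3/2}^{7} f(x) dx
where f(x) = x e^{- x}
= - \frac{8}{e^{7}} + \frac{5}{2 e^{\frac{3}{2}}}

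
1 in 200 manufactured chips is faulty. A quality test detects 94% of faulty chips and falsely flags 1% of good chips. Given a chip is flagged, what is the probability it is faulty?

Let D = the rare event, + = positive/flagged.
P(D) = 1/200
P(+|D) = 94/100 = 47/50
P(+|D') = 1/100
P(+) = P(+|D)P(D) + P(+|D')P(D')
     = \frac{47}{50} × \frac{1}{200} + \frac{1}{100} × \frac{199}{200}
     = \frac{293}{20000}
P(D|+) = P(+|D)P(D)/P(+) = \frac{94}{293}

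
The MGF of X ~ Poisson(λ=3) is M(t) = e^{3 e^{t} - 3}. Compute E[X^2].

To find E[X^2], compute M^(2)(0):
M^(1)(t) = 3 e^{t} e^{3 e^{t} - 3}
M^(2)(t) = 9 e^{2 t} e^{3 e^{t} - 3} + 3 e^{t} e^{3 e^{t} - 3}
M^(2)(0) = 12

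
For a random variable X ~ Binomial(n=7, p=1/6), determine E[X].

For X ~ Binomial(n=7, p=1/6), the expected value is:
E[X] = \frac{7}{6}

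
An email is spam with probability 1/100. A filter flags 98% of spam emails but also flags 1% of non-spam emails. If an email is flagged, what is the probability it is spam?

Let D = the rare event, + = positive/flagged.
P(D) = 1/100
P(+|D) = 98/100 = 49/50
P(+|D') = 1/100
P(+) = P(+|D)P(D) + P(+|D')P(D')
     = \frac{49}{50} × \frac{1}{100} + \frac{1}{100} × \frac{99}{100}
     = \frac{197}{10000}
P(D|+) = P(+|D)P(D)/P(+) = \frac{98}{197}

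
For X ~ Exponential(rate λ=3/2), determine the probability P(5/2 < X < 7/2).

P(5/2 < X < 7/2) = ∫_{5/2}^{7/2} f(x) dx
where f(x) = \frac{3 e^{- \frac{3 x}{2}}}{2}
= - \frac{1 - e^{\frac{3}{2}}}{e^{\frac{21}{4}}}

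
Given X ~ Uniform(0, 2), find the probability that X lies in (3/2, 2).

P(3/2 < X < 2) = ∫_{3/2}^{2} f(x) dx
where f(x) = \frac{1}{2}
= \frac{1}{4}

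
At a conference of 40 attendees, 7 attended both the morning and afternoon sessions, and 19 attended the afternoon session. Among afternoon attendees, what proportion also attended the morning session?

P(A ∩ B) = 7/40
P(B) = 19/40
P(A|B) = P(A ∩ B) / P(B) = (7/40) / (19/40) = 7/19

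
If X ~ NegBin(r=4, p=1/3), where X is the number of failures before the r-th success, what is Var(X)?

For X ~ NegBin(r=4, p=1/3), where X is the number of failures before the r-th success:
Var(X) = 24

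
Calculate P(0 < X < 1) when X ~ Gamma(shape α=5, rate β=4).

P(0 < X < 1) = ∫_{0}^{1} f(x) dx
where f(x) = \frac{128 x^{4} e^{- 4 x}}{3}
= 1 - \frac{103}{3 e^{4}}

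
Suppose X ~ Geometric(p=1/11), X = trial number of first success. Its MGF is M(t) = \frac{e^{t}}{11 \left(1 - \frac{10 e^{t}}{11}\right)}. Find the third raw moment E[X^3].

To find E[X^3], compute M^(3)(0):
M^(1)(t) = \frac{e^{t}}{11 \left(1 - \frac{10 e^{t}}{11}\right)} + \frac{10 e^{2 t}}{121 \left(1 - \frac{10 e^{t}}{11}\right)^{2}}
M^(2)(t) = \frac{e^{t}}{11 \left(1 - \frac{10 e^{t}}{11}\right)} + \frac{30 e^{2 t}}{121 \left(1 - \frac{10 e^{t}}{11}\right)^{2}} + \frac{200 e^{3 t}}{1331 \left(1 - \frac{10 e^{t}}{11}\right)^{3}}
M^(3)(t) = \frac{e^{t}}{11 \left(1 - \frac{10 e^{t}}{11}\right)} + \frac{70 e^{2 t}}{121 \left(1 - \frac{10 e^{t}}{11}\right)^{2}} + \frac{1200 e^{3 t}}{1331 \left(1 - \frac{10 e^{t}}{11}\right)^{3}} + \frac{6000 e^{4 t}}{14641 \left(1 - \frac{10 e^{t}}{11}\right)^{4}}
M^(3)(0) = 7271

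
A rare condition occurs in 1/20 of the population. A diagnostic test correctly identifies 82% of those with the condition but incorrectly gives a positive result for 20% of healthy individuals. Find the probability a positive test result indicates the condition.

Let D = the rare event, + = positive/flagged.
P(D) = 1/20
P(+|D) = 82/100 = 41/50
P(+|D') = 20/100 = 1/5
P(+) = P(+|D)P(D) + P(+|D')P(D')
     = \frac{41}{50} × \frac{1}{20} + \frac{1}{5} × \frac{19}{20}
     = \frac{231}{1000}
P(D|+) = P(+|D)P(D)/P(+) = \frac{41}{231}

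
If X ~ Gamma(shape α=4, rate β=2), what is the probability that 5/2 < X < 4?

P(5/2 < X < 4) = ∫_{5/2}^{4} f(x) dx
where f(x) = \frac{8 x^{3} e^{- 2 x}}{3}
= \frac{-379 + 118 e^{3}}{3 e^{8}}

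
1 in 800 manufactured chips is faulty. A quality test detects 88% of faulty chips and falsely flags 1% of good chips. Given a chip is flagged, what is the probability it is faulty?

Let D = the rare event, + = positive/flagged.
P(D) = 1/800
P(+|D) = 88/100 = 22/25
P(+|D') = 1/100
P(+) = P(+|D)P(D) + P(+|D')P(D')
     = \frac{22}{25} × \frac{1}{800} + \frac{1}{100} × \frac{799}{800}
     = \frac{887}{80000}
P(D|+) = P(+|D)P(D)/P(+) = \frac{88}{887}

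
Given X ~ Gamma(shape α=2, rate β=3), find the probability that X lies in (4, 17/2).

P(4 < X < 17/2) = ∫_{4}^{17/2} f(x) dx
where f(x) = 9 x e^{- 3 x}
= - \frac{53}{2 e^{\frac{51}{2}}} + \frac{13}{e^{12}}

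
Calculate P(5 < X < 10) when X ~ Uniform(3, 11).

P(5 < X < 10) = ∫_{5}^{10} f(x) dx
where f(x) = \frac{1}{8}
= \frac{5}{8}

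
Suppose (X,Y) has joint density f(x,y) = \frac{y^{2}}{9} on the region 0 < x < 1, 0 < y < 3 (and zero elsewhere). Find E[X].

f_X(x) = ∫_0^3 \frac{y^{2}}{9} dy = 1
E[X] = ∫_0^1 x × (1) dx = \frac{1}{2}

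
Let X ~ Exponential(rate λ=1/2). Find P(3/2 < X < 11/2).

P(3/2 < X < 11/2) = ∫_{3/2}^{11/2} f(x) dx
where f(x) = \frac{e^{- \frac{x}{2}}}{2}
= - \frac{1 - e^{2}}{e^{\frac{11}{4}}}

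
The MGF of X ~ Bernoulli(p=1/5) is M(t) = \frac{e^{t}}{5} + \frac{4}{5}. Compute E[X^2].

To find E[X^2], compute M^(2)(0):
M^(1)(t) = \frac{e^{t}}{5}
M^(2)(t) = \frac{e^{t}}{5}
M^(2)(0) = \frac{1}{5}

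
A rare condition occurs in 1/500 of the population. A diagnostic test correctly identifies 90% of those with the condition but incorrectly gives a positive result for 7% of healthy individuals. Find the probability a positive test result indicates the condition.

Let D = the rare event, + = positive/flagged.
P(D) = 1/500
P(+|D) = 90/100 = 9/10
P(+|D') = 7/100
P(+) = P(+|D)P(D) + P(+|D')P(D')
     = \frac{9}{10} × \frac{1}{500} + \frac{7}{100} × \frac{499}{500}
     = \frac{3583}{50000}
P(D|+) = P(+|D)P(D)/P(+) = \frac{90}{3583}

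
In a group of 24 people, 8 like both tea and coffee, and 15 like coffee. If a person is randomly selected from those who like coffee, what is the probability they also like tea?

P(A ∩ B) = 8/24 = 1/3
P(B) = 15/24 = 5/8
P(A|B) = P(A ∩ B) / P(B) = (1/3) / (5/8) = 8/15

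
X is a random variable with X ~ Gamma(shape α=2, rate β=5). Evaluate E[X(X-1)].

E[X(X-1)] = E[X² - X] = E[X²] - E[X]
E[X] = \frac{2}{5}
E[X²] = Var(X) + (E[X])² = \frac{2}{25} + (\frac{2}{5})² = \frac{6}{25}
E[X(X-1)] = \frac{6}{25} - \frac{2}{5} = - \frac{4}{25}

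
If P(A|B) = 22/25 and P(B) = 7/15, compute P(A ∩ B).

By definition, P(A|B) = P(A ∩ B) / P(B)
So P(A ∩ B) = P(A|B) × P(B)
= 22/25 × 7/15
= 154/375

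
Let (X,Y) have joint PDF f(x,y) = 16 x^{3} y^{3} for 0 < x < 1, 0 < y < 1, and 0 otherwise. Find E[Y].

E[Y] = ∫_0^1 ∫_0^1 y × f(x,y) dx dy
= \frac{4}{5}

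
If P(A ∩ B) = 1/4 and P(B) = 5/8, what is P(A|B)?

P(A|B) = P(A ∩ B) / P(B)
= (1/4) / (5/8)
= 2/5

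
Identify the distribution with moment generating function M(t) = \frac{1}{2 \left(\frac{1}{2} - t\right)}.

The MGF M(t) = \frac{1}{2 \left(\frac{1}{2} - t\right)} is the standard form for the Exponential distribution.
Comparing with the known MGF formula identifies: Exponential(rate λ=1/2)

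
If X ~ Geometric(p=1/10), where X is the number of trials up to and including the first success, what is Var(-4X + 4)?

For X ~ Geometric(p=1/10), where X is the number of trials up to and including the first success:
Var(X) = 90
Var(-4X + 4) = (-4)² × Var(X) = 16 × 90 = 1440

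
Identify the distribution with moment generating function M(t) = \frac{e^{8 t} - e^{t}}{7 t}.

The MGF M(t) = \frac{e^{8 t} - e^{t}}{7 t} is the standard form for the Uniform distribution.
Comparing with the known MGF formula identifies: Uniform(1, 8)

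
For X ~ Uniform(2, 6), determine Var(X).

For X ~ Uniform(2, 6):
Var(X) = \frac{4}{3}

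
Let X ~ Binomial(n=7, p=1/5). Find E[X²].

Using the identity E[X²] = Var(X) + (E[X])²:
E[X] = \frac{7}{5}
Var(X) = \frac{28}{25}
E[X²] = \frac{28}{25} + (\frac{7}{5})²
= \frac{77}{25}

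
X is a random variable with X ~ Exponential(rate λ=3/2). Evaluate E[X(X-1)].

E[X(X-1)] = E[X² - X] = E[X²] - E[X]
E[X] = \frac{2}{3}
E[X²] = Var(X) + (E[X])² = \frac{4}{9} + (\frac{2}{3})² = \frac{8}{9}
E[X(X-1)] = \frac{8}{9} - \frac{2}{3} = \frac{2}{9}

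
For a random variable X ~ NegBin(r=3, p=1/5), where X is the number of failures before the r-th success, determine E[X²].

Using the identity E[X²] = Var(X) + (E[X])²:
E[X] = 12
Var(X) = 60
E[X²] = 60 + (12)²
= 204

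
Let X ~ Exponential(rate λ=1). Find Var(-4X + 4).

For X ~ Exponential(rate λ=1):
Var(X) = 1
Var(-4X + 4) = (-4)² × Var(X) = 16 × 1 = 16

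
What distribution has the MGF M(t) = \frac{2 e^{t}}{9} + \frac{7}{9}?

The MGF M(t) = \frac{2 e^{t}}{9} + \frac{7}{9} is the standard form for the Bernoulli distribution.
Comparing with the known MGF formula identifies: Bernoulli(p=2/9)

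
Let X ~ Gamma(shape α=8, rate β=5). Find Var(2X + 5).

For X ~ Gamma(shape α=8, rate β=5):
Var(X) = \frac{8}{25}
Var(2X + 5) = (2)² × Var(X) = 4 × \frac{8}{25} = \frac{32}{25}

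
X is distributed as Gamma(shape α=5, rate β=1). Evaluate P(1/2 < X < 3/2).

P(1/2 < X < 3/2) = ∫_{1/2}^{3/2} f(x) dx
where f(x) = \frac{x^{4} e^{- x}}{24}
= \frac{-563 + 211 e}{128 e^{\frac{3}{2}}}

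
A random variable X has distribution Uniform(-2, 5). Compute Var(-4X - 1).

For X ~ Uniform(-2, 5):
Var(X) = \frac{49}{12}
Var(-4X - 1) = (-4)² × Var(X) = 16 × \frac{49}{12} = \frac{196}{3}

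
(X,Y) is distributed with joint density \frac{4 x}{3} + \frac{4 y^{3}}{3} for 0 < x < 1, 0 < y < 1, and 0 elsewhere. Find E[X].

E[X] = ∫_0^1 ∫_0^1 x × f(x,y) dy dx
= ∫_0^1 ∫_0^1 x × (\frac{4 x}{3} + \frac{4 y^{3}}{3}) dy dx
= \frac{11}{18}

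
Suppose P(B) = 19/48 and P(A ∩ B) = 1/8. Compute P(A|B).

P(A|B) = P(A ∩ B) / P(B)
= (1/8) / (19/48)
= 6/19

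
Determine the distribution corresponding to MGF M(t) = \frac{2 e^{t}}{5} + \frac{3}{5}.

The MGF M(t) = \frac{2 e^{t}}{5} + \frac{3}{5} is the standard form for the Bernoulli distribution.
Comparing with the known MGF formula identifies: Bernoulli(p=2/5)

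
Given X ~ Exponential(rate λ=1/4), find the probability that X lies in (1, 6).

P(1 < X < 6) = ∫_{1}^{6} f(x) dx
where f(x) = \frac{e^{- \frac{x}{4}}}{4}
= - \frac{1}{e^{\frac{3}{2}}} + e^{- \frac{1}{4}}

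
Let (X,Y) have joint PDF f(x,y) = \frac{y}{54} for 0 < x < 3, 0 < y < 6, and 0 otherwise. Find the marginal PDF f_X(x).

f_X(x) = ∫_0^6 f(x,y) dy
= ∫_0^6 \frac{y}{54} dy
= \frac{1}{3} for 0 < x < 3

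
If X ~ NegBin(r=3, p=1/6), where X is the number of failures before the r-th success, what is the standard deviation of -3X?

For X ~ NegBin(r=3, p=1/6), where X is the number of failures before the r-th success:
Var(X) = 90
SD(X) = √(Var(X)) = √(90) = 3 \sqrt{10}
SD(-3X) = |-3| × SD(X) = 3 × 3 \sqrt{10} = 9 \sqrt{10}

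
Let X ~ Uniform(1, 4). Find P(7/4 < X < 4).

P(7/4 < X < 4) = ∫_{7/4}^{4} f(x) dx
where f(x) = \frac{1}{3}
= \frac{3}{4}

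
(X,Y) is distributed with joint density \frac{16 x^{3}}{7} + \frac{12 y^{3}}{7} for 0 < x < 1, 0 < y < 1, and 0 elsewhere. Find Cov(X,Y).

E[XY] = ∫∫ xy × f(x,y) dx dy = \frac{2}{5}
E[X] = \frac{47}{70}
E[Y] = \frac{22}{35}
Cov(X,Y) = E[XY] - E[X]E[Y] = - \frac{27}{1225}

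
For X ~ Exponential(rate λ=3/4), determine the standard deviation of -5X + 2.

For X ~ Exponential(rate λ=3/4):
Var(X) = \frac{16}{9}
SD(X) = √(Var(X)) = √(\frac{16}{9}) = \frac{4}{3}
SD(-5X + 2) = |-5| × SD(X) = 5 × \frac{4}{3} = \frac{20}{3}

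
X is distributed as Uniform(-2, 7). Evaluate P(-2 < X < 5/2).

P(-2 < X < 5/2) = ∫_{-2}^{5/2} f(x) dx
where f(x) = \frac{1}{9}
= \frac{1}{2}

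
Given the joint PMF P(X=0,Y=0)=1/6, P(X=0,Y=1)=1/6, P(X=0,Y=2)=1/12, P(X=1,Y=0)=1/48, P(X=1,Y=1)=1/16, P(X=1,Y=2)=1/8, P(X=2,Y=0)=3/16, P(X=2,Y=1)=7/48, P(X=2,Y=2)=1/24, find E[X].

First find marginal of X:
P(X=0) = 5/12
P(X=1) = 5/24
P(X=2) = 3/8
E[X] = 0 × 5/12 + 1 × 5/24 + 2 × 3/8 = 23/24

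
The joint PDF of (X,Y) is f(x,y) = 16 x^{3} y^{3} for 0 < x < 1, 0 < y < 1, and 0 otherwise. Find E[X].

E[X] = ∫_0^1 ∫_0^1 x × f(x,y) dy dx
= ∫_0^1 ∫_0^1 x × (16 x^{3} y^{3}) dy dx
= \frac{4}{5}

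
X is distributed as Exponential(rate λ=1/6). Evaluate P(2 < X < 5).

P(2 < X < 5) = ∫_{2}^{5} f(x) dx
where f(x) = \frac{e^{- \frac{x}{6}}}{6}
= - \frac{1}{e^{\frac{5}{6}}} + e^{- \frac{1}{3}}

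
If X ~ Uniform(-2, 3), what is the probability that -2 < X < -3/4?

P(-2 < X < -3/4) = ∫_{-2}^{-3/4} f(x) dx
where f(x) = \frac{1}{5}
= \frac{1}{4}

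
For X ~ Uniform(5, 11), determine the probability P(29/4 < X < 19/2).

P(29/4 < X < 19/2) = ∫_{29/4}^{19/2} f(x) dx
where f(x) = \frac{1}{6}
= \frac{3}{8}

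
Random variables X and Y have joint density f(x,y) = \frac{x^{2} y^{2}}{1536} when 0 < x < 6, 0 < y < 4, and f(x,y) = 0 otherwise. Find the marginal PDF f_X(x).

f_X(x) = ∫_0^4 f(x,y) dy
= ∫_0^4 \frac{x^{2} y^{2}}{1536} dy
= \frac{x^{2}}{72} for 0 < x < 6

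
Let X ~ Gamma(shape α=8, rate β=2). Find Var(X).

For X ~ Gamma(shape α=8, rate β=2):
Var(X) = 2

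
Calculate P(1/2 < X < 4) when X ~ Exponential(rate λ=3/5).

P(1/2 < X < 4) = ∫_{1/2}^{4} f(x) dx
where f(x) = \frac{3 e^{- \frac{3 x}{5}}}{5}
= - \frac{1}{e^{\frac{12}{5}}} + e^{- \frac{3}{10}}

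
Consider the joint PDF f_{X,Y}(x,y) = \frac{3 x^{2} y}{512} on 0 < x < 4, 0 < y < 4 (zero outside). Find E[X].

f_X(x) = ∫_0^4 \frac{3 x^{2} y}{512} dy = \frac{3 x^{2}}{64}
E[X] = ∫_0^4 x × (\frac{3 x^{2}}{64}) dx = 3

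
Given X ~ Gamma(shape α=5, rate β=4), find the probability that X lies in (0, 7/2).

P(0 < X < 7/2) = ∫_{0}^{7/2} f(x) dx
where f(x) = \frac{128 x^{4} e^{- 4 x}}{3}
= 1 - \frac{2171}{e^{14}}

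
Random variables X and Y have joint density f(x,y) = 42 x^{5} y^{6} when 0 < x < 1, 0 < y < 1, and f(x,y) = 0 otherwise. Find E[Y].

E[Y] = ∫_0^1 ∫_0^1 y × f(x,y) dx dy
= \frac{7}{8}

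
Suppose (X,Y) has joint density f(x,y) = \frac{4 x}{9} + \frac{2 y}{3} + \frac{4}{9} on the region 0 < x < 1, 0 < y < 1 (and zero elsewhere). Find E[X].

E[X] = ∫_0^1 ∫_0^1 x × f(x,y) dy dx
= ∫_0^1 ∫_0^1 x × (\frac{4 x}{9} + \frac{2 y}{3} + \frac{4}{9}) dy dx
= \frac{29}{54}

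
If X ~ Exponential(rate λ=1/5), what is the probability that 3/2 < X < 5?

P(3/2 < X < 5) = ∫_{3/2}^{5} f(x) dx
where f(x) = \frac{e^{- \frac{x}{5}}}{5}
= - \frac{1}{e} + e^{- \frac{3}{10}}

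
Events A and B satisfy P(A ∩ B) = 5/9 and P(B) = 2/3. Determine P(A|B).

P(A|B) = P(A ∩ B) / P(B)
= (5/9) / (2/3)
= 5/6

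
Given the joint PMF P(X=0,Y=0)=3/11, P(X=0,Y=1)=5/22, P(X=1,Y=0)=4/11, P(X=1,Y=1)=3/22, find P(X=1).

P(X=1) = P(X=1,Y=0) + P(X=1,Y=1)
= 4/11 + 3/22
= 1/2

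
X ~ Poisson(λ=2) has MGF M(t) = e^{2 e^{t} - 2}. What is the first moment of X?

To find E[X], compute M^(1)(0):
M^(1)(t) = 2 e^{t} e^{2 e^{t} - 2}
M^(1)(0) = 2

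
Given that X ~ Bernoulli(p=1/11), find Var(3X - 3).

For X ~ Bernoulli(p=1/11):
Var(X) = \frac{10}{121}
Var(3X - 3) = (3)² × Var(X) = 9 × \frac{10}{121} = \frac{90}{121}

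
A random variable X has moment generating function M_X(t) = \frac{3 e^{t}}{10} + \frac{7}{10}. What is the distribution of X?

The MGF M(t) = \frac{3 e^{t}}{10} + \frac{7}{10} is the standard form for the Bernoulli distribution.
Comparing with the known MGF formula identifies: Bernoulli(p=3/10)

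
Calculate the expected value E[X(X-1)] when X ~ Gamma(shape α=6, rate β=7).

E[X(X-1)] = E[X² - X] = E[X²] - E[X]
E[X] = \frac{6}{7}
E[X²] = Var(X) + (E[X])² = \frac{6}{49} + (\frac{6}{7})² = \frac{6}{7}
E[X(X-1)] = \frac{6}{7} - \frac{6}{7} = 0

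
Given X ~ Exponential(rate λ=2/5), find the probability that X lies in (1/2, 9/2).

P(1/2 < X < 9/2) = ∫_{1/2}^{9/2} f(x) dx
where f(x) = \frac{2 e^{- \frac{2 x}{5}}}{5}
= - \frac{1 - e^{\frac{8}{5}}}{e^{\frac{9}{5}}}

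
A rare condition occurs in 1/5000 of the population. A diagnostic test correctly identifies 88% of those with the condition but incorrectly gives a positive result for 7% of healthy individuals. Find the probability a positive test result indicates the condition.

Let D = the rare event, + = positive/flagged.
P(D) = 1/5000
P(+|D) = 88/100 = 22/25
P(+|D') = 7/100
P(+) = P(+|D)P(D) + P(+|D')P(D')
     = \frac{22}{25} × \frac{1}{5000} + \frac{7}{100} × \frac{4999}{5000}
     = \frac{35081}{500000}
P(D|+) = P(+|D)P(D)/P(+) = \frac{88}{35081}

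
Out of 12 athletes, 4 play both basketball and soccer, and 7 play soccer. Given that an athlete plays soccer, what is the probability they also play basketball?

P(A ∩ B) = 4/12 = 1/3
P(B) = 7/12
P(A|B) = P(A ∩ B) / P(B) = (1/3) / (7/12) = 4/7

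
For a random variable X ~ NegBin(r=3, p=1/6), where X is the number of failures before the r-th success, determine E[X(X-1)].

E[X(X-1)] = E[X² - X] = E[X²] - E[X]
E[X] = 15
E[X²] = Var(X) + (E[X])² = 90 + (15)² = 315
E[X(X-1)] = 315 - 15 = 300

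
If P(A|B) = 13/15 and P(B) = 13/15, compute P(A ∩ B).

By definition, P(A|B) = P(A ∩ B) / P(B)
So P(A ∩ B) = P(A|B) × P(B)
= 13/15 × 13/15
= 169/225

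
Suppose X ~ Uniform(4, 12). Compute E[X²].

Using the identity E[X²] = Var(X) + (E[X])²:
E[X] = 8
Var(X) = \frac{16}{3}
E[X²] = \frac{16}{3} + (8)²
= \frac{208}{3}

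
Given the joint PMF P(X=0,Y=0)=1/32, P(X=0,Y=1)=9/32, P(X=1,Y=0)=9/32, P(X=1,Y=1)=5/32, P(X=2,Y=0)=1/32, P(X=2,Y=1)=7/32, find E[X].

First find marginal of X:
P(X=0) = 5/16
P(X=1) = 7/16
P(X=2) = 1/4
E[X] = 0 × 5/16 + 1 × 7/16 + 2 × 1/4 = 15/16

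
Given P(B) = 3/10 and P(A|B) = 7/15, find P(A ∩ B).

By definition, P(A|B) = P(A ∩ B) / P(B)
So P(A ∩ B) = P(A|B) × P(B)
= 7/15 × 3/10
= 7/50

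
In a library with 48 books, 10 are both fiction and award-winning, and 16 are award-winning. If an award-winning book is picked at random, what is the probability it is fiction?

P(A ∩ B) = 10/48 = 5/24
P(B) = 16/48 = 1/3
P(A|B) = P(A ∩ B) / P(B) = (5/24) / (1/3) = 5/8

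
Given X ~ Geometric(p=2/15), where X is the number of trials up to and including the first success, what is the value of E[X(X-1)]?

E[X(X-1)] = E[X² - X] = E[X²] - E[X]
E[X] = \frac{15}{2}
E[X²] = Var(X) + (E[X])² = \frac{195}{4} + (\frac{15}{2})² = 105
E[X(X-1)] = 105 - \frac{15}{2} = \frac{195}{2}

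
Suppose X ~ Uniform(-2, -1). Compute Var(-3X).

For X ~ Uniform(-2, -1):
Var(X) = \frac{1}{12}
Var(-3X) = (-3)² × Var(X) = 9 × \frac{1}{12} = \frac{3}{4}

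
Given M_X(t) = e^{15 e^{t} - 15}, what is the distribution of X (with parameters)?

The MGF M(t) = e^{15 e^{t} - 15} is the standard form for the Poisson distribution.
Comparing with the known MGF formula identifies: Poisson(λ=15)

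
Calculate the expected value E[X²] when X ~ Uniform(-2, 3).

Using the identity E[X²] = Var(X) + (E[X])²:
E[X] = \frac{1}{2}
Var(X) = \frac{25}{12}
E[X²] = \frac{25}{12} + (\frac{1}{2})²
= \frac{7}{3}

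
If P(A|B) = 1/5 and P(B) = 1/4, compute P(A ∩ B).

By definition, P(A|B) = P(A ∩ B) / P(B)
So P(A ∩ B) = P(A|B) × P(B)
= 1/5 × 1/4
= 1/20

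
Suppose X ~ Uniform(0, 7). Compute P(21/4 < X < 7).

P(21/4 < X < 7) = ∫_{21/4}^{7} f(x) dx
where f(x) = \frac{1}{7}
= \frac{1}{4}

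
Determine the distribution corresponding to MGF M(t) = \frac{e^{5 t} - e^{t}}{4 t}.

The MGF M(t) = \frac{e^{5 t} - e^{t}}{4 t} is the standard form for the Uniform distribution.
Comparing with the known MGF formula identifies: Uniform(1, 5)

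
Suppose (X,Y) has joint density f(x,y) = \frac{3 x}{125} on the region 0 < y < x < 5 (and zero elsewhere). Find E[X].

f_X(x) = ∫_0^x \frac{3 x}{125} dy = \frac{3 x^{2}}{125}
E[X] = ∫_0^5 x × (\frac{3 x^{2}}{125}) dx = \frac{15}{4}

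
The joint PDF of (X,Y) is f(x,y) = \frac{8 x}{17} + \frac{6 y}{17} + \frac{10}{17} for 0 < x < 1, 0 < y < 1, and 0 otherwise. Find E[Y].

E[Y] = ∫_0^1 ∫_0^1 y × f(x,y) dx dy
= \frac{9}{17}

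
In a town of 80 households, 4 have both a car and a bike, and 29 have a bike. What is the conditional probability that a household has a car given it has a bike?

P(A ∩ B) = 4/80 = 1/20
P(B) = 29/80
P(A|B) = P(A ∩ B) / P(B) = (1/20) / (29/80) = 4/29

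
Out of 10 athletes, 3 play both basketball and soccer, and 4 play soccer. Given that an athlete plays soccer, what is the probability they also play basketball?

P(A ∩ B) = 3/10
P(B) = 4/10 = 2/5
P(A|B) = P(A ∩ B) / P(B) = (3/10) / (2/5) = 3/4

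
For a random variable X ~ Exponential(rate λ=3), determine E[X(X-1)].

E[X(X-1)] = E[X² - X] = E[X²] - E[X]
E[X] = \frac{1}{3}
E[X²] = Var(X) + (E[X])² = \frac{1}{9} + (\frac{1}{3})² = \frac{2}{9}
E[X(X-1)] = \frac{2}{9} - \frac{1}{3} = - \frac{1}{9}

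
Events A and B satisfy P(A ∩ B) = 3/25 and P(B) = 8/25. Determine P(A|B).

P(A|B) = P(A ∩ B) / P(B)
= (3/25) / (8/25)
= 3/8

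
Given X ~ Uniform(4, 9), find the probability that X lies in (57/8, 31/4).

P(57/8 < X < 31/4) = ∫_{57/8}^{31/4} f(x) dx
where f(x) = \frac{1}{5}
= \frac{1}{8}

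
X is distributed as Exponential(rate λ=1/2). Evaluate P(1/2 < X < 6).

P(1/2 < X < 6) = ∫_{1/2}^{6} f(x) dx
where f(x) = \frac{e^{- \frac{x}{2}}}{2}
= - \frac{1}{e^{3}} + e^{- \frac{1}{4}}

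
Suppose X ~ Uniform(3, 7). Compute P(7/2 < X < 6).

P(7/2 < X < 6) = ∫_{7/2}^{6} f(x) dx
where f(x) = \frac{1}{4}
= \frac{5}{8}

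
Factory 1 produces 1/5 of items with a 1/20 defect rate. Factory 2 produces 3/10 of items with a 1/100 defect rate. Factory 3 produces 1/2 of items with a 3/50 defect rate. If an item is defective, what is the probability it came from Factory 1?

Using Bayes' theorem:
P(F1) = 1/5, P(D|F1) = 1/20
P(F2) = 3/10, P(D|F2) = 1/100
P(F3) = 1/2, P(D|F3) = 3/50
P(D) = P(D|F1)P(F1) + P(D|F2)P(F2) + P(D|F3)P(F3)
     = \frac{43}{1000}
P(F1|D) = P(D|F1)P(F1) / P(D)
= \frac{10}{43}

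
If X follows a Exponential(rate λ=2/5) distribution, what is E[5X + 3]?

For X ~ Exponential(rate λ=2/5):
E[X] = \frac{5}{2}
E[5X + 3] = 5 × E[X] + 3 = \frac{31}{2}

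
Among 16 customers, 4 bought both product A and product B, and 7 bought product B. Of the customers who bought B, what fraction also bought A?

P(A ∩ B) = 4/16 = 1/4
P(B) = 7/16
P(A|B) = P(A ∩ B) / P(B) = (1/4) / (7/16) = 4/7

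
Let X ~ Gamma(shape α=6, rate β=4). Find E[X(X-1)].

E[X(X-1)] = E[X² - X] = E[X²] - E[X]
E[X] = \frac{3}{2}
E[X²] = Var(X) + (E[X])² = \frac{3}{8} + (\frac{3}{2})² = \frac{21}{8}
E[X(X-1)] = \frac{21}{8} - \frac{3}{2} = \frac{9}{8}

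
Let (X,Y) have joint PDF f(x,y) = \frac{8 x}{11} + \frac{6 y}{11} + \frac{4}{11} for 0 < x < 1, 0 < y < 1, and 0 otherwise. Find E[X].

E[X] = ∫_0^1 ∫_0^1 x × f(x,y) dy dx
= ∫_0^1 ∫_0^1 x × (\frac{8 x}{11} + \frac{6 y}{11} + \frac{4}{11}) dy dx
= \frac{37}{66}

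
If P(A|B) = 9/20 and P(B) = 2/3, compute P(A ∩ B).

By definition, P(A|B) = P(A ∩ B) / P(B)
So P(A ∩ B) = P(A|B) × P(B)
= 9/20 × 2/3
= 3/10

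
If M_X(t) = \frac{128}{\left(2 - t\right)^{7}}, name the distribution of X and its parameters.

The MGF M(t) = \frac{128}{\left(2 - t\right)^{7}} is the standard form for the Gamma distribution.
Comparing with the known MGF formula identifies: Gamma(shape α=7, rate β=2)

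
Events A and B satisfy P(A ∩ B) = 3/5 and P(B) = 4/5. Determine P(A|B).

P(A|B) = P(A ∩ B) / P(B)
= (3/5) / (4/5)
= 3/4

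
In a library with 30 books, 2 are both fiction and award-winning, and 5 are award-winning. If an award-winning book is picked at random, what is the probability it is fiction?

P(A ∩ B) = 2/30 = 1/15
P(B) = 5/30 = 1/6
P(A|B) = P(A ∩ B) / P(B) = (1/15) / (1/6) = 2/5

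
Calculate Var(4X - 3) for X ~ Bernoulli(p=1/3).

For X ~ Bernoulli(p=1/3):
Var(X) = \frac{2}{9}
Var(4X - 3) = (4)² × Var(X) = 16 × \frac{2}{9} = \frac{32}{9}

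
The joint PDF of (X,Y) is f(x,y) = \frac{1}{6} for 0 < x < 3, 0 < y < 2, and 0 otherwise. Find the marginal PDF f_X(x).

f_X(x) = ∫_0^2 f(x,y) dy
= ∫_0^2 \frac{1}{6} dy
= \frac{1}{3} for 0 < x < 3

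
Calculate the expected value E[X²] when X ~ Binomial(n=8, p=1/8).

Using the identity E[X²] = Var(X) + (E[X])²:
E[X] = 1
Var(X) = \frac{7}{8}
E[X²] = \frac{7}{8} + (1)²
= \frac{15}{8}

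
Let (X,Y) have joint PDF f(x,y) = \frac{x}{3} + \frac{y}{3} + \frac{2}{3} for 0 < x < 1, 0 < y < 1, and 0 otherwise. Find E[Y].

E[Y] = ∫_0^1 ∫_0^1 y × f(x,y) dx dy
= \frac{19}{36}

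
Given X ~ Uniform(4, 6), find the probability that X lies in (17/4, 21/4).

P(17/4 < X < 21/4) = ∫_{17/4}^{21/4} f(x) dx
where f(x) = \frac{1}{2}
= \frac{1}{2}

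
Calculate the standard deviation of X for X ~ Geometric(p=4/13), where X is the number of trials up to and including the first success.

For X ~ Geometric(p=4/13), where X is the number of trials up to and including the first success:
Var(X) = \frac{117}{16}
SD(X) = √(Var(X)) = √(\frac{117}{16}) = \frac{3 \sqrt{13}}{4}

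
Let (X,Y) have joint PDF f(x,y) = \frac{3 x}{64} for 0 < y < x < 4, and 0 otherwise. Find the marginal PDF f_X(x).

f_X(x) = ∫_0^x \frac{3 x}{64} dy = \frac{3 x^{2}}{64}
for 0 < x < 4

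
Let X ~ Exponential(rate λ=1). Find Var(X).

For X ~ Exponential(rate λ=1):
Var(X) = 1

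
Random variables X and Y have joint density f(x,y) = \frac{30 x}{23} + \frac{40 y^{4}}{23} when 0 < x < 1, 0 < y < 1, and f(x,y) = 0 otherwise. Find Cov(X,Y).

E[XY] = ∫∫ xy × f(x,y) dx dy = \frac{25}{69}
E[X] = \frac{14}{23}
E[Y] = \frac{85}{138}
Cov(X,Y) = E[XY] - E[X]E[Y] = - \frac{20}{1587}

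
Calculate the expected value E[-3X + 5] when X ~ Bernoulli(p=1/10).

For X ~ Bernoulli(p=1/10):
E[X] = \frac{1}{10}
E[-3X + 5] = -3 × E[X] + 5 = \frac{47}{10}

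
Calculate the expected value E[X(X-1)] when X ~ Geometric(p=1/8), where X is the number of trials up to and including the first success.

E[X(X-1)] = E[X² - X] = E[X²] - E[X]
E[X] = 8
E[X²] = Var(X) + (E[X])² = 56 + (8)² = 120
E[X(X-1)] = 120 - 8 = 112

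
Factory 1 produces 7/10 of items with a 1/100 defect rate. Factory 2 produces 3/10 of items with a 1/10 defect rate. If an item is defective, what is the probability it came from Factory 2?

Using Bayes' theorem:
P(F1) = 7/10, P(D|F1) = 1/100
P(F2) = 3/10, P(D|F2) = 1/10
P(D) = P(D|F1)P(F1) + P(D|F2)P(F2)
     = \frac{37}{1000}
P(F2|D) = P(D|F2)P(F2) / P(D)
= \frac{30}{37}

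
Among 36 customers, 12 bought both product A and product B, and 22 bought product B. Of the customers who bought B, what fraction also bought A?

P(A ∩ B) = 12/36 = 1/3
P(B) = 22/36 = 11/18
P(A|B) = P(A ∩ B) / P(B) = (1/3) / (11/18) = 6/11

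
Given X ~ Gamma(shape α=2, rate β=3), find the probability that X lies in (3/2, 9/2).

P(3/2 < X < 9/2) = ∫_{3/2}^{9/2} f(x) dx
where f(x) = 9 x e^{- 3 x}
= \frac{-29 + 11 e^{9}}{2 e^{\frac{27}{2}}}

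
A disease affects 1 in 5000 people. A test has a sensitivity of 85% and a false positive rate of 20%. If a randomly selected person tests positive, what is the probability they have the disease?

Let D = the rare event, + = positive/flagged.
P(D) = 1/5000
P(+|D) = 85/100 = 17/20
P(+|D') = 20/100 = 1/5
P(+) = P(+|D)P(D) + P(+|D')P(D')
     = \frac{17}{20} × \frac{1}{5000} + \frac{1}{5} × \frac{4999}{5000}
     = \frac{20013}{100000}
P(D|+) = P(+|D)P(D)/P(+) = \frac{17}{20013}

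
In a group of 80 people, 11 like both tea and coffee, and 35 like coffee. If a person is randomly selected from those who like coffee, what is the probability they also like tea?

P(A ∩ B) = 11/80
P(B) = 35/80 = 7/16
P(A|B) = P(A ∩ B) / P(B) = (11/80) / (7/16) = 11/35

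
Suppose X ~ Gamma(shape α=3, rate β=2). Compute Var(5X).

For X ~ Gamma(shape α=3, rate β=2):
Var(X) = \frac{3}{4}
Var(5X) = (5)² × Var(X) = 25 × \frac{3}{4} = \frac{75}{4}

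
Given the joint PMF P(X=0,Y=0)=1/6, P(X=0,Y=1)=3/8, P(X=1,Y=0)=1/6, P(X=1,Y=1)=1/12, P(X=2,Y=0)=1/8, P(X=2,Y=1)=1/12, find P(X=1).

P(X=1) = P(X=1,Y=0) + P(X=1,Y=1)
= 1/6 + 1/12
= 1/4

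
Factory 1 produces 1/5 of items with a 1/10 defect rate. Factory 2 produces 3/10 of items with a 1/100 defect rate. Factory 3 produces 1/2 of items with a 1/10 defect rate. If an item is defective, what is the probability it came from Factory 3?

Using Bayes' theorem:
P(F1) = 1/5, P(D|F1) = 1/10
P(F2) = 3/10, P(D|F2) = 1/100
P(F3) = 1/2, P(D|F3) = 1/10
P(D) = P(D|F1)P(F1) + P(D|F2)P(F2) + P(D|F3)P(F3)
     = \frac{73}{1000}
P(F3|D) = P(D|F3)P(F3) / P(D)
= \frac{50}{73}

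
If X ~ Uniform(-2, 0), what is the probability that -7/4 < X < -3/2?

P(-7/4 < X < -3/2) = ∫_{-7/4}^{-3/2} f(x) dx
where f(x) = \frac{1}{2}
= \frac{1}{8}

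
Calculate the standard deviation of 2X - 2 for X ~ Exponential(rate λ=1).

For X ~ Exponential(rate λ=1):
Var(X) = 1
SD(X) = √(Var(X)) = √(1) = 1
SD(2X - 2) = |2| × SD(X) = 2 × 1 = 2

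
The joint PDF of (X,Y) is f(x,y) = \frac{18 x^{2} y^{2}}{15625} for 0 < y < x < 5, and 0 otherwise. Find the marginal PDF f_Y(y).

f_Y(y) = ∫_y^5 \frac{18 x^{2} y^{2}}{15625} dx = \frac{6 y^{2} \left(125 - y^{3}\right)}{15625}
for 0 < y < 5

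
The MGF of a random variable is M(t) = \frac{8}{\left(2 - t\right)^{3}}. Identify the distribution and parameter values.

The MGF M(t) = \frac{8}{\left(2 - t\right)^{3}} is the standard form for the Gamma distribution.
Comparing with the known MGF formula identifies: Gamma(shape α=3, rate β=2)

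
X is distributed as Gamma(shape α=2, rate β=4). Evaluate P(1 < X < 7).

P(1 < X < 7) = ∫_{1}^{7} f(x) dx
where f(x) = 16 x e^{- 4 x}
= \frac{-29 + 5 e^{24}}{e^{28}}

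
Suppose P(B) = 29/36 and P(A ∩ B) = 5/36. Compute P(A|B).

P(A|B) = P(A ∩ B) / P(B)
= (5/36) / (29/36)
= 5/29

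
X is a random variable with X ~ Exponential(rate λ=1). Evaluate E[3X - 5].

For X ~ Exponential(rate λ=1):
E[X] = 1
E[3X - 5] = 3 × E[X] - 5 = -2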